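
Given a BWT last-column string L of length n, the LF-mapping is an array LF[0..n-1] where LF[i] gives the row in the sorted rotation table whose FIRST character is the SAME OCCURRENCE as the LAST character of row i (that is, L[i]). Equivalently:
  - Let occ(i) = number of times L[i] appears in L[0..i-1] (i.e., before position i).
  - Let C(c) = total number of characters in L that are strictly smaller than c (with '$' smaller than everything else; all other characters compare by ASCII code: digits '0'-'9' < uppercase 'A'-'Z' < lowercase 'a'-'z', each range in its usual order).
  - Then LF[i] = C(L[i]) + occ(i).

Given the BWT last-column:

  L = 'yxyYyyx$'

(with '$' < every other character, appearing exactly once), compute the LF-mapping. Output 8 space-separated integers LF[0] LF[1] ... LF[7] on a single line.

Answer: 4 2 5 1 6 7 3 0

Derivation:
Char counts: '$':1, 'Y':1, 'x':2, 'y':4
C (first-col start): C('$')=0, C('Y')=1, C('x')=2, C('y')=4
L[0]='y': occ=0, LF[0]=C('y')+0=4+0=4
L[1]='x': occ=0, LF[1]=C('x')+0=2+0=2
L[2]='y': occ=1, LF[2]=C('y')+1=4+1=5
L[3]='Y': occ=0, LF[3]=C('Y')+0=1+0=1
L[4]='y': occ=2, LF[4]=C('y')+2=4+2=6
L[5]='y': occ=3, LF[5]=C('y')+3=4+3=7
L[6]='x': occ=1, LF[6]=C('x')+1=2+1=3
L[7]='$': occ=0, LF[7]=C('$')+0=0+0=0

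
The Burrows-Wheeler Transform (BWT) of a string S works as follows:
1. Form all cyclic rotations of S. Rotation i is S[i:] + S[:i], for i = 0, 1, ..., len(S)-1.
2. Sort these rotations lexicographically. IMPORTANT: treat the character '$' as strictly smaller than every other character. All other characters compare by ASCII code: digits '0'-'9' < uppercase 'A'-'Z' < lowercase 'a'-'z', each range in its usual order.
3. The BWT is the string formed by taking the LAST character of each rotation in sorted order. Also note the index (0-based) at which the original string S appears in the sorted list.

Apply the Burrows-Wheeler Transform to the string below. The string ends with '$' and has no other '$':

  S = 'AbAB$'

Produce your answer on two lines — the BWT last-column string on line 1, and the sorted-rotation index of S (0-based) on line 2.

Answer: Bb$AA
2

Derivation:
All 5 rotations (rotation i = S[i:]+S[:i]):
  rot[0] = AbAB$
  rot[1] = bAB$A
  rot[2] = AB$Ab
  rot[3] = B$AbA
  rot[4] = $AbAB
Sorted (with $ < everything):
  sorted[0] = $AbAB  (last char: 'B')
  sorted[1] = AB$Ab  (last char: 'b')
  sorted[2] = AbAB$  (last char: '$')
  sorted[3] = B$AbA  (last char: 'A')
  sorted[4] = bAB$A  (last char: 'A')
Last column: Bb$AA
Original string S is at sorted index 2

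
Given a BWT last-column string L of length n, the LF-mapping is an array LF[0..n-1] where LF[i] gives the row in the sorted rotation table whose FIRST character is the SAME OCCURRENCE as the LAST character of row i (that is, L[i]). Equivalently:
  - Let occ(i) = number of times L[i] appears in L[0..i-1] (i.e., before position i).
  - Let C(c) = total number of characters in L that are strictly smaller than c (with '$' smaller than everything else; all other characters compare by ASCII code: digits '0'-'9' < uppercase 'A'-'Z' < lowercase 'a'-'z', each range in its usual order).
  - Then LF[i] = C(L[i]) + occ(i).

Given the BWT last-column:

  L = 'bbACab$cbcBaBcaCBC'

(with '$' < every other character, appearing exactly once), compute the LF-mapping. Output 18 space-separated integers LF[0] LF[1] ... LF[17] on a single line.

Char counts: '$':1, 'A':1, 'B':3, 'C':3, 'a':3, 'b':4, 'c':3
C (first-col start): C('$')=0, C('A')=1, C('B')=2, C('C')=5, C('a')=8, C('b')=11, C('c')=15
L[0]='b': occ=0, LF[0]=C('b')+0=11+0=11
L[1]='b': occ=1, LF[1]=C('b')+1=11+1=12
L[2]='A': occ=0, LF[2]=C('A')+0=1+0=1
L[3]='C': occ=0, LF[3]=C('C')+0=5+0=5
L[4]='a': occ=0, LF[4]=C('a')+0=8+0=8
L[5]='b': occ=2, LF[5]=C('b')+2=11+2=13
L[6]='$': occ=0, LF[6]=C('$')+0=0+0=0
L[7]='c': occ=0, LF[7]=C('c')+0=15+0=15
L[8]='b': occ=3, LF[8]=C('b')+3=11+3=14
L[9]='c': occ=1, LF[9]=C('c')+1=15+1=16
L[10]='B': occ=0, LF[10]=C('B')+0=2+0=2
L[11]='a': occ=1, LF[11]=C('a')+1=8+1=9
L[12]='B': occ=1, LF[12]=C('B')+1=2+1=3
L[13]='c': occ=2, LF[13]=C('c')+2=15+2=17
L[14]='a': occ=2, LF[14]=C('a')+2=8+2=10
L[15]='C': occ=1, LF[15]=C('C')+1=5+1=6
L[16]='B': occ=2, LF[16]=C('B')+2=2+2=4
L[17]='C': occ=2, LF[17]=C('C')+2=5+2=7

Answer: 11 12 1 5 8 13 0 15 14 16 2 9 3 17 10 6 4 7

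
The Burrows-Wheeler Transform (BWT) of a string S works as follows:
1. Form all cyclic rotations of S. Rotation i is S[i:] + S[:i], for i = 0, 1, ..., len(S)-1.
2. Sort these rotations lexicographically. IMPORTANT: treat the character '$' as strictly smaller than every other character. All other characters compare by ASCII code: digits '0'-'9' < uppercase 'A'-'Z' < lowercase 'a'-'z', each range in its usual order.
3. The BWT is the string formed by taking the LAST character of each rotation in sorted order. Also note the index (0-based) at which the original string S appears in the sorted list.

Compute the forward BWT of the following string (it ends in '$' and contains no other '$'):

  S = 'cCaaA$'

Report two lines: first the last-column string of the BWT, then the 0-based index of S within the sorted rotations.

All 6 rotations (rotation i = S[i:]+S[:i]):
  rot[0] = cCaaA$
  rot[1] = CaaA$c
  rot[2] = aaA$cC
  rot[3] = aA$cCa
  rot[4] = A$cCaa
  rot[5] = $cCaaA
Sorted (with $ < everything):
  sorted[0] = $cCaaA  (last char: 'A')
  sorted[1] = A$cCaa  (last char: 'a')
  sorted[2] = CaaA$c  (last char: 'c')
  sorted[3] = aA$cCa  (last char: 'a')
  sorted[4] = aaA$cC  (last char: 'C')
  sorted[5] = cCaaA$  (last char: '$')
Last column: AacaC$
Original string S is at sorted index 5

Answer: AacaC$
5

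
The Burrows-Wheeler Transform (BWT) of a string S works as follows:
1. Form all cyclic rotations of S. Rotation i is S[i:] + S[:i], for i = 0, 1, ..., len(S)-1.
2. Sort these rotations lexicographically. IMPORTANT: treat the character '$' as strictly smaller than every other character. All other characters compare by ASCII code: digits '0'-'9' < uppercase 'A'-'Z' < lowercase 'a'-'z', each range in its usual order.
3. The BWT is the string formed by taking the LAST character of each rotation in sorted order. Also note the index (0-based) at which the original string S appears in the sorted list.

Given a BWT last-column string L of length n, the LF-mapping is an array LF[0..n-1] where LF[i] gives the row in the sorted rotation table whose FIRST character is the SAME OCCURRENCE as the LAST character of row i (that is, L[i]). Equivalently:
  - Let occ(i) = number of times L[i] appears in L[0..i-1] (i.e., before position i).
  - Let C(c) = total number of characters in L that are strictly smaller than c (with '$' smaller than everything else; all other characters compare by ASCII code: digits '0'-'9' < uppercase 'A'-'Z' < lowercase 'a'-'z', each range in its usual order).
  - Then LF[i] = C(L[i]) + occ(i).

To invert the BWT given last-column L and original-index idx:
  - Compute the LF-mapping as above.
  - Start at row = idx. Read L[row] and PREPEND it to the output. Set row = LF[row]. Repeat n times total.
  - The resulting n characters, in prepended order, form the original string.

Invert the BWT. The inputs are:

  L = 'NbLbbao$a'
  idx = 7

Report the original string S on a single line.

LF mapping: 2 5 1 6 7 3 8 0 4
Walk LF starting at row 7, prepending L[row]:
  step 1: row=7, L[7]='$', prepend. Next row=LF[7]=0
  step 2: row=0, L[0]='N', prepend. Next row=LF[0]=2
  step 3: row=2, L[2]='L', prepend. Next row=LF[2]=1
  step 4: row=1, L[1]='b', prepend. Next row=LF[1]=5
  step 5: row=5, L[5]='a', prepend. Next row=LF[5]=3
  step 6: row=3, L[3]='b', prepend. Next row=LF[3]=6
  step 7: row=6, L[6]='o', prepend. Next row=LF[6]=8
  step 8: row=8, L[8]='a', prepend. Next row=LF[8]=4
  step 9: row=4, L[4]='b', prepend. Next row=LF[4]=7
Reversed output: baobabLN$

Answer: baobabLN$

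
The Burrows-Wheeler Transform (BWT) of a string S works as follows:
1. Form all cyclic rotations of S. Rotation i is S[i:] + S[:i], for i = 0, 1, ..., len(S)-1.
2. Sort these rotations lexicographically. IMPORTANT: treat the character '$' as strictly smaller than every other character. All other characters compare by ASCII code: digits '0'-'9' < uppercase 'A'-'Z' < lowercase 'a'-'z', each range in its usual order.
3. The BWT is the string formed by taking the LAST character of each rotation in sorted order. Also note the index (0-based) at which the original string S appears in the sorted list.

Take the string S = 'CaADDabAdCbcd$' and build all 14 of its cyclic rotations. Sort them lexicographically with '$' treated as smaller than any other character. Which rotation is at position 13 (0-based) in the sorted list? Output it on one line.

All 14 rotations (rotation i = S[i:]+S[:i]):
  rot[0] = CaADDabAdCbcd$
  rot[1] = aADDabAdCbcd$C
  rot[2] = ADDabAdCbcd$Ca
  rot[3] = DDabAdCbcd$CaA
  rot[4] = DabAdCbcd$CaAD
  rot[5] = abAdCbcd$CaADD
  rot[6] = bAdCbcd$CaADDa
  rot[7] = AdCbcd$CaADDab
  rot[8] = dCbcd$CaADDabA
  rot[9] = Cbcd$CaADDabAd
  rot[10] = bcd$CaADDabAdC
  rot[11] = cd$CaADDabAdCb
  rot[12] = d$CaADDabAdCbc
  rot[13] = $CaADDabAdCbcd
Sorted (with $ < everything):
  sorted[0] = $CaADDabAdCbcd
  sorted[1] = ADDabAdCbcd$Ca
  sorted[2] = AdCbcd$CaADDab
  sorted[3] = CaADDabAdCbcd$
  sorted[4] = Cbcd$CaADDabAd
  sorted[5] = DDabAdCbcd$CaA
  sorted[6] = DabAdCbcd$CaAD
  sorted[7] = aADDabAdCbcd$C
  sorted[8] = abAdCbcd$CaADD
  sorted[9] = bAdCbcd$CaADDa
  sorted[10] = bcd$CaADDabAdC
  sorted[11] = cd$CaADDabAdCb
  sorted[12] = d$CaADDabAdCbc
  sorted[13] = dCbcd$CaADDabA
sorted[13] = dCbcd$CaADDabA

Answer: dCbcd$CaADDabA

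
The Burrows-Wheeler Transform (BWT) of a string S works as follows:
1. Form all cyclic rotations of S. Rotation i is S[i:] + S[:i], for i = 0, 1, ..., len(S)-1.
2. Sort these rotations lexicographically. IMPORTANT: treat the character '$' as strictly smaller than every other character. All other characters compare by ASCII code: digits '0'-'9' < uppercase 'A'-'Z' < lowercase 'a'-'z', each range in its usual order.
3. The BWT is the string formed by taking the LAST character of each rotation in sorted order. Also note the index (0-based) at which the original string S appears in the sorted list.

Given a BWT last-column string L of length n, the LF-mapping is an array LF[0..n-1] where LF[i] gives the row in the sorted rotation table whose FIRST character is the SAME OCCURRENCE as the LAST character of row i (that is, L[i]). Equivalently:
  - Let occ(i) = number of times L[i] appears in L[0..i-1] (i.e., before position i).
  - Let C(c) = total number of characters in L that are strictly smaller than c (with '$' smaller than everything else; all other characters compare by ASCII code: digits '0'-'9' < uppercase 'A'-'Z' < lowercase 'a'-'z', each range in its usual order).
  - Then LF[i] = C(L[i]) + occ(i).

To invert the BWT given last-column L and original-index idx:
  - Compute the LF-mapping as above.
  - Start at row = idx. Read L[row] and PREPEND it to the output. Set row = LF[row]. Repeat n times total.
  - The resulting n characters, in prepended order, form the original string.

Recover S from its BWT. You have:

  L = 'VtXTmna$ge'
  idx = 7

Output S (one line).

Answer: magnetTXV$

Derivation:
LF mapping: 2 9 3 1 7 8 4 0 6 5
Walk LF starting at row 7, prepending L[row]:
  step 1: row=7, L[7]='$', prepend. Next row=LF[7]=0
  step 2: row=0, L[0]='V', prepend. Next row=LF[0]=2
  step 3: row=2, L[2]='X', prepend. Next row=LF[2]=3
  step 4: row=3, L[3]='T', prepend. Next row=LF[3]=1
  step 5: row=1, L[1]='t', prepend. Next row=LF[1]=9
  step 6: row=9, L[9]='e', prepend. Next row=LF[9]=5
  step 7: row=5, L[5]='n', prepend. Next row=LF[5]=8
  step 8: row=8, L[8]='g', prepend. Next row=LF[8]=6
  step 9: row=6, L[6]='a', prepend. Next row=LF[6]=4
  step 10: row=4, L[4]='m', prepend. Next row=LF[4]=7
Reversed output: magnetTXV$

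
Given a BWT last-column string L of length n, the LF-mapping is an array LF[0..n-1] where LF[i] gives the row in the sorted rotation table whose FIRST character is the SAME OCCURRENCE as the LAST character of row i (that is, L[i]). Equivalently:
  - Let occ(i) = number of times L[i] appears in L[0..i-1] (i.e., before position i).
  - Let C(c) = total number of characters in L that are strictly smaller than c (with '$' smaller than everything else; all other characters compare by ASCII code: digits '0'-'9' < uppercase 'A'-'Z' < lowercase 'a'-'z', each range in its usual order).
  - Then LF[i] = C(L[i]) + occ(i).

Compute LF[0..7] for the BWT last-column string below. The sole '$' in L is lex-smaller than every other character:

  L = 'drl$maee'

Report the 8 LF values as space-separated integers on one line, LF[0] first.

Char counts: '$':1, 'a':1, 'd':1, 'e':2, 'l':1, 'm':1, 'r':1
C (first-col start): C('$')=0, C('a')=1, C('d')=2, C('e')=3, C('l')=5, C('m')=6, C('r')=7
L[0]='d': occ=0, LF[0]=C('d')+0=2+0=2
L[1]='r': occ=0, LF[1]=C('r')+0=7+0=7
L[2]='l': occ=0, LF[2]=C('l')+0=5+0=5
L[3]='$': occ=0, LF[3]=C('$')+0=0+0=0
L[4]='m': occ=0, LF[4]=C('m')+0=6+0=6
L[5]='a': occ=0, LF[5]=C('a')+0=1+0=1
L[6]='e': occ=0, LF[6]=C('e')+0=3+0=3
L[7]='e': occ=1, LF[7]=C('e')+1=3+1=4

Answer: 2 7 5 0 6 1 3 4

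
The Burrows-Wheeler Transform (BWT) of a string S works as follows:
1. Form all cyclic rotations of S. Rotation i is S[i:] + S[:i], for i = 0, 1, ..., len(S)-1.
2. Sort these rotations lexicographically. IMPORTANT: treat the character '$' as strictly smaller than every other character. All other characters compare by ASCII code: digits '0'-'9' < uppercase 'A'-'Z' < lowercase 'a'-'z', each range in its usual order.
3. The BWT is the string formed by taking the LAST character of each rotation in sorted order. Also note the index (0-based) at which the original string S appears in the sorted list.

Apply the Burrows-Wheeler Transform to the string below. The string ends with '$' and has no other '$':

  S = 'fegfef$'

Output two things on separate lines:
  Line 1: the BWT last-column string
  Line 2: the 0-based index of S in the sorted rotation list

All 7 rotations (rotation i = S[i:]+S[:i]):
  rot[0] = fegfef$
  rot[1] = egfef$f
  rot[2] = gfef$fe
  rot[3] = fef$feg
  rot[4] = ef$fegf
  rot[5] = f$fegfe
  rot[6] = $fegfef
Sorted (with $ < everything):
  sorted[0] = $fegfef  (last char: 'f')
  sorted[1] = ef$fegf  (last char: 'f')
  sorted[2] = egfef$f  (last char: 'f')
  sorted[3] = f$fegfe  (last char: 'e')
  sorted[4] = fef$feg  (last char: 'g')
  sorted[5] = fegfef$  (last char: '$')
  sorted[6] = gfef$fe  (last char: 'e')
Last column: fffeg$e
Original string S is at sorted index 5

Answer: fffeg$e
5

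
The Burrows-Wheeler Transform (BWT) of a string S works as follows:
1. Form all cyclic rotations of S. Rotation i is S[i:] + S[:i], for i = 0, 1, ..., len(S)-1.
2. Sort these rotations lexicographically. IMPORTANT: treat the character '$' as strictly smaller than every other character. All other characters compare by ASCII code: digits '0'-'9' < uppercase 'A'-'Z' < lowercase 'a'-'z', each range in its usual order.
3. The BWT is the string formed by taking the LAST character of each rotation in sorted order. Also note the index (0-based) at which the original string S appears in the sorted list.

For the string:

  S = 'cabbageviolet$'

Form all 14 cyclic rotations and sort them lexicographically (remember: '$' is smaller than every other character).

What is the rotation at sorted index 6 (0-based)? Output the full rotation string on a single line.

All 14 rotations (rotation i = S[i:]+S[:i]):
  rot[0] = cabbageviolet$
  rot[1] = abbageviolet$c
  rot[2] = bbageviolet$ca
  rot[3] = bageviolet$cab
  rot[4] = ageviolet$cabb
  rot[5] = geviolet$cabba
  rot[6] = eviolet$cabbag
  rot[7] = violet$cabbage
  rot[8] = iolet$cabbagev
  rot[9] = olet$cabbagevi
  rot[10] = let$cabbagevio
  rot[11] = et$cabbageviol
  rot[12] = t$cabbageviole
  rot[13] = $cabbageviolet
Sorted (with $ < everything):
  sorted[0] = $cabbageviolet
  sorted[1] = abbageviolet$c
  sorted[2] = ageviolet$cabb
  sorted[3] = bageviolet$cab
  sorted[4] = bbageviolet$ca
  sorted[5] = cabbageviolet$
  sorted[6] = et$cabbageviol
  sorted[7] = eviolet$cabbag
  sorted[8] = geviolet$cabba
  sorted[9] = iolet$cabbagev
  sorted[10] = let$cabbagevio
  sorted[11] = olet$cabbagevi
  sorted[12] = t$cabbageviole
  sorted[13] = violet$cabbage
sorted[6] = et$cabbageviol

Answer: et$cabbageviol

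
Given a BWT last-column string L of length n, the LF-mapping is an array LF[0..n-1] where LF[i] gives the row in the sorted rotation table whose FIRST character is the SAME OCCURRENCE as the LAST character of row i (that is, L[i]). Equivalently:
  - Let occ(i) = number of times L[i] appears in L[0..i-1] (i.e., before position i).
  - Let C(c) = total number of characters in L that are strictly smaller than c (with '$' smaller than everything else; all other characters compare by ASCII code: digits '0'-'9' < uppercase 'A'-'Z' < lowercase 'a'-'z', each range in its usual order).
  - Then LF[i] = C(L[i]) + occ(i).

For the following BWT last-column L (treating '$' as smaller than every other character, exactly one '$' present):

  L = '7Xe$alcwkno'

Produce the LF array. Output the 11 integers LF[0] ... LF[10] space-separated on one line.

Answer: 1 2 5 0 3 7 4 10 6 8 9

Derivation:
Char counts: '$':1, '7':1, 'X':1, 'a':1, 'c':1, 'e':1, 'k':1, 'l':1, 'n':1, 'o':1, 'w':1
C (first-col start): C('$')=0, C('7')=1, C('X')=2, C('a')=3, C('c')=4, C('e')=5, C('k')=6, C('l')=7, C('n')=8, C('o')=9, C('w')=10
L[0]='7': occ=0, LF[0]=C('7')+0=1+0=1
L[1]='X': occ=0, LF[1]=C('X')+0=2+0=2
L[2]='e': occ=0, LF[2]=C('e')+0=5+0=5
L[3]='$': occ=0, LF[3]=C('$')+0=0+0=0
L[4]='a': occ=0, LF[4]=C('a')+0=3+0=3
L[5]='l': occ=0, LF[5]=C('l')+0=7+0=7
L[6]='c': occ=0, LF[6]=C('c')+0=4+0=4
L[7]='w': occ=0, LF[7]=C('w')+0=10+0=10
L[8]='k': occ=0, LF[8]=C('k')+0=6+0=6
L[9]='n': occ=0, LF[9]=C('n')+0=8+0=8
L[10]='o': occ=0, LF[10]=C('o')+0=9+0=9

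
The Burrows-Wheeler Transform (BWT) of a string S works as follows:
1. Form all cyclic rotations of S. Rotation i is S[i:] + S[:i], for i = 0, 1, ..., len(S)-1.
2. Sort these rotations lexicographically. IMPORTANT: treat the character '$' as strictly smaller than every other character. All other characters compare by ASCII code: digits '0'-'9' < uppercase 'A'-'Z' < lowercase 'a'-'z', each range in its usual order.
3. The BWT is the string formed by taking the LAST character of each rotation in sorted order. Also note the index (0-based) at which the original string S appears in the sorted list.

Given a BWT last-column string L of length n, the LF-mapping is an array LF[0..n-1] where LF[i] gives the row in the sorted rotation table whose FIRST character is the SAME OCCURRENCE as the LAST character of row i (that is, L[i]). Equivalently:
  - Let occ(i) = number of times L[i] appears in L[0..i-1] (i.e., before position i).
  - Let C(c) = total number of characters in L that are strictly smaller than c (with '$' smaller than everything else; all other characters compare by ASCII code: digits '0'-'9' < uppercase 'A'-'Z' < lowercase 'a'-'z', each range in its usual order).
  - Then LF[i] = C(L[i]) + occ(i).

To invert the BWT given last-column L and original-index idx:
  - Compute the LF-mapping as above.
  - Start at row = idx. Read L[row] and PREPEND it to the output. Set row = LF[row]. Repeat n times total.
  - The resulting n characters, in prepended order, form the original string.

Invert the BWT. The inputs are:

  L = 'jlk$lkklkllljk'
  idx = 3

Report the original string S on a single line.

LF mapping: 1 8 3 0 9 4 5 10 6 11 12 13 2 7
Walk LF starting at row 3, prepending L[row]:
  step 1: row=3, L[3]='$', prepend. Next row=LF[3]=0
  step 2: row=0, L[0]='j', prepend. Next row=LF[0]=1
  step 3: row=1, L[1]='l', prepend. Next row=LF[1]=8
  step 4: row=8, L[8]='k', prepend. Next row=LF[8]=6
  step 5: row=6, L[6]='k', prepend. Next row=LF[6]=5
  step 6: row=5, L[5]='k', prepend. Next row=LF[5]=4
  step 7: row=4, L[4]='l', prepend. Next row=LF[4]=9
  step 8: row=9, L[9]='l', prepend. Next row=LF[9]=11
  step 9: row=11, L[11]='l', prepend. Next row=LF[11]=13
  step 10: row=13, L[13]='k', prepend. Next row=LF[13]=7
  step 11: row=7, L[7]='l', prepend. Next row=LF[7]=10
  step 12: row=10, L[10]='l', prepend. Next row=LF[10]=12
  step 13: row=12, L[12]='j', prepend. Next row=LF[12]=2
  step 14: row=2, L[2]='k', prepend. Next row=LF[2]=3
Reversed output: kjllklllkkklj$

Answer: kjllklllkkklj$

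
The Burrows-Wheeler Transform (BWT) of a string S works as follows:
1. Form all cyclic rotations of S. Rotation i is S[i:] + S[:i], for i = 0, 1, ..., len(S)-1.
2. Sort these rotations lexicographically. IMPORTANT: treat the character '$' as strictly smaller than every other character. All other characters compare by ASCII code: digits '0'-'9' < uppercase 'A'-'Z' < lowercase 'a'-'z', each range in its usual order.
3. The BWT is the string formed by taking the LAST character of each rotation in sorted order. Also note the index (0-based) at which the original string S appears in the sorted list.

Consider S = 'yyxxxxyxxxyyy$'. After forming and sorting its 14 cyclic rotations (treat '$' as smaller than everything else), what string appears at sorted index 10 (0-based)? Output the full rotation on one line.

All 14 rotations (rotation i = S[i:]+S[:i]):
  rot[0] = yyxxxxyxxxyyy$
  rot[1] = yxxxxyxxxyyy$y
  rot[2] = xxxxyxxxyyy$yy
  rot[3] = xxxyxxxyyy$yyx
  rot[4] = xxyxxxyyy$yyxx
  rot[5] = xyxxxyyy$yyxxx
  rot[6] = yxxxyyy$yyxxxx
  rot[7] = xxxyyy$yyxxxxy
  rot[8] = xxyyy$yyxxxxyx
  rot[9] = xyyy$yyxxxxyxx
  rot[10] = yyy$yyxxxxyxxx
  rot[11] = yy$yyxxxxyxxxy
  rot[12] = y$yyxxxxyxxxyy
  rot[13] = $yyxxxxyxxxyyy
Sorted (with $ < everything):
  sorted[0] = $yyxxxxyxxxyyy
  sorted[1] = xxxxyxxxyyy$yy
  sorted[2] = xxxyxxxyyy$yyx
  sorted[3] = xxxyyy$yyxxxxy
  sorted[4] = xxyxxxyyy$yyxx
  sorted[5] = xxyyy$yyxxxxyx
  sorted[6] = xyxxxyyy$yyxxx
  sorted[7] = xyyy$yyxxxxyxx
  sorted[8] = y$yyxxxxyxxxyy
  sorted[9] = yxxxxyxxxyyy$y
  sorted[10] = yxxxyyy$yyxxxx
  sorted[11] = yy$yyxxxxyxxxy
  sorted[12] = yyxxxxyxxxyyy$
  sorted[13] = yyy$yyxxxxyxxx
sorted[10] = yxxxyyy$yyxxxx

Answer: yxxxyyy$yyxxxx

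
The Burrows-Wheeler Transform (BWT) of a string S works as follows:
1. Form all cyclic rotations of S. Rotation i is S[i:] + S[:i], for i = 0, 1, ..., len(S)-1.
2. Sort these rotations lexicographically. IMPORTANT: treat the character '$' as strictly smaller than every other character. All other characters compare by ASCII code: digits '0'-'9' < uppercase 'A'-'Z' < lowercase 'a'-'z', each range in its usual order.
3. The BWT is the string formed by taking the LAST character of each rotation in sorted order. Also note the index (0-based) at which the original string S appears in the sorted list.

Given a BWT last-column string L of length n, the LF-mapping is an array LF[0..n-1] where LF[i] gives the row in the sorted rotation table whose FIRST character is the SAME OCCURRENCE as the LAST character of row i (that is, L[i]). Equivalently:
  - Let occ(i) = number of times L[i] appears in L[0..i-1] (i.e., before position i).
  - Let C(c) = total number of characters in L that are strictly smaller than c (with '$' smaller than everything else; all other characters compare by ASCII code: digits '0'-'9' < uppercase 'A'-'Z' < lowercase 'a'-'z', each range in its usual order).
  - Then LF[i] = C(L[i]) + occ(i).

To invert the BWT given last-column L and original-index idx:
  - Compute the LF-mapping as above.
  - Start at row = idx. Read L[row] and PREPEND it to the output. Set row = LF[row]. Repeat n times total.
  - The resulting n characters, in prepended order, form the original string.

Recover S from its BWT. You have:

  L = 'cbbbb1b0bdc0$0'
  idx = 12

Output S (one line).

Answer: cbb1b0b0dbb0c$

Derivation:
LF mapping: 11 5 6 7 8 4 9 1 10 13 12 2 0 3
Walk LF starting at row 12, prepending L[row]:
  step 1: row=12, L[12]='$', prepend. Next row=LF[12]=0
  step 2: row=0, L[0]='c', prepend. Next row=LF[0]=11
  step 3: row=11, L[11]='0', prepend. Next row=LF[11]=2
  step 4: row=2, L[2]='b', prepend. Next row=LF[2]=6
  step 5: row=6, L[6]='b', prepend. Next row=LF[6]=9
  step 6: row=9, L[9]='d', prepend. Next row=LF[9]=13
  step 7: row=13, L[13]='0', prepend. Next row=LF[13]=3
  step 8: row=3, L[3]='b', prepend. Next row=LF[3]=7
  step 9: row=7, L[7]='0', prepend. Next row=LF[7]=1
  step 10: row=1, L[1]='b', prepend. Next row=LF[1]=5
  step 11: row=5, L[5]='1', prepend. Next row=LF[5]=4
  step 12: row=4, L[4]='b', prepend. Next row=LF[4]=8
  step 13: row=8, L[8]='b', prepend. Next row=LF[8]=10
  step 14: row=10, L[10]='c', prepend. Next row=LF[10]=12
Reversed output: cbb1b0b0dbb0c$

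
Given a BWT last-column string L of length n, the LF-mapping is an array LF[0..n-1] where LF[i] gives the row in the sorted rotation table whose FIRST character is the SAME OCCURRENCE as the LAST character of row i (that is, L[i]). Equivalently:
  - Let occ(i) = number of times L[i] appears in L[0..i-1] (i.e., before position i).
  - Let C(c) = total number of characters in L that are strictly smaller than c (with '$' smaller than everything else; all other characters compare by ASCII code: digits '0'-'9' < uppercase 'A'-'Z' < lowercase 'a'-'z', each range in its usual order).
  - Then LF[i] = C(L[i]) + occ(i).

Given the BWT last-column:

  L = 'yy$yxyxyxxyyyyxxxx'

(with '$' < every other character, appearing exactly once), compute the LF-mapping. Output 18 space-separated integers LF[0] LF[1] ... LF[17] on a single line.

Answer: 9 10 0 11 1 12 2 13 3 4 14 15 16 17 5 6 7 8

Derivation:
Char counts: '$':1, 'x':8, 'y':9
C (first-col start): C('$')=0, C('x')=1, C('y')=9
L[0]='y': occ=0, LF[0]=C('y')+0=9+0=9
L[1]='y': occ=1, LF[1]=C('y')+1=9+1=10
L[2]='$': occ=0, LF[2]=C('$')+0=0+0=0
L[3]='y': occ=2, LF[3]=C('y')+2=9+2=11
L[4]='x': occ=0, LF[4]=C('x')+0=1+0=1
L[5]='y': occ=3, LF[5]=C('y')+3=9+3=12
L[6]='x': occ=1, LF[6]=C('x')+1=1+1=2
L[7]='y': occ=4, LF[7]=C('y')+4=9+4=13
L[8]='x': occ=2, LF[8]=C('x')+2=1+2=3
L[9]='x': occ=3, LF[9]=C('x')+3=1+3=4
L[10]='y': occ=5, LF[10]=C('y')+5=9+5=14
L[11]='y': occ=6, LF[11]=C('y')+6=9+6=15
L[12]='y': occ=7, LF[12]=C('y')+7=9+7=16
L[13]='y': occ=8, LF[13]=C('y')+8=9+8=17
L[14]='x': occ=4, LF[14]=C('x')+4=1+4=5
L[15]='x': occ=5, LF[15]=C('x')+5=1+5=6
L[16]='x': occ=6, LF[16]=C('x')+6=1+6=7
L[17]='x': occ=7, LF[17]=C('x')+7=1+7=8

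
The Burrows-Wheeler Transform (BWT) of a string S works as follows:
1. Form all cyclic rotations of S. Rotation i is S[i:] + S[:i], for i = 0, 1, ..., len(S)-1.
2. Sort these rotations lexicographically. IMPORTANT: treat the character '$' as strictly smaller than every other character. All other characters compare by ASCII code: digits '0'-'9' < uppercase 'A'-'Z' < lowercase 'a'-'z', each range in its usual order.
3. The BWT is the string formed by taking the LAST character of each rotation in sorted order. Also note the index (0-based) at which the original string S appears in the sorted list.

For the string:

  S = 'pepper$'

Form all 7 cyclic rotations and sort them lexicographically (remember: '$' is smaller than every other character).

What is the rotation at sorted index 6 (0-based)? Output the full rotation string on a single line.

All 7 rotations (rotation i = S[i:]+S[:i]):
  rot[0] = pepper$
  rot[1] = epper$p
  rot[2] = pper$pe
  rot[3] = per$pep
  rot[4] = er$pepp
  rot[5] = r$peppe
  rot[6] = $pepper
Sorted (with $ < everything):
  sorted[0] = $pepper
  sorted[1] = epper$p
  sorted[2] = er$pepp
  sorted[3] = pepper$
  sorted[4] = per$pep
  sorted[5] = pper$pe
  sorted[6] = r$peppe
sorted[6] = r$peppe

Answer: r$peppe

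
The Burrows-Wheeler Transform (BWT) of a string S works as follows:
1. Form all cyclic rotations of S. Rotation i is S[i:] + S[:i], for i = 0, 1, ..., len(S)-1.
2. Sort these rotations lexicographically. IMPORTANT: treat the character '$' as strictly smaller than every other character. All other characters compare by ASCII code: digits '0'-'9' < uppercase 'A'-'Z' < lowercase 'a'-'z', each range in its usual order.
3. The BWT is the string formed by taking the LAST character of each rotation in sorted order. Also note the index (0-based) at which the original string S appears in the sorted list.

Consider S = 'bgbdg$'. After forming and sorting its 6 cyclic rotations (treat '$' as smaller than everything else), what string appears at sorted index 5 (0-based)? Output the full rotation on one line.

Answer: gbdg$b

Derivation:
All 6 rotations (rotation i = S[i:]+S[:i]):
  rot[0] = bgbdg$
  rot[1] = gbdg$b
  rot[2] = bdg$bg
  rot[3] = dg$bgb
  rot[4] = g$bgbd
  rot[5] = $bgbdg
Sorted (with $ < everything):
  sorted[0] = $bgbdg
  sorted[1] = bdg$bg
  sorted[2] = bgbdg$
  sorted[3] = dg$bgb
  sorted[4] = g$bgbd
  sorted[5] = gbdg$b
sorted[5] = gbdg$b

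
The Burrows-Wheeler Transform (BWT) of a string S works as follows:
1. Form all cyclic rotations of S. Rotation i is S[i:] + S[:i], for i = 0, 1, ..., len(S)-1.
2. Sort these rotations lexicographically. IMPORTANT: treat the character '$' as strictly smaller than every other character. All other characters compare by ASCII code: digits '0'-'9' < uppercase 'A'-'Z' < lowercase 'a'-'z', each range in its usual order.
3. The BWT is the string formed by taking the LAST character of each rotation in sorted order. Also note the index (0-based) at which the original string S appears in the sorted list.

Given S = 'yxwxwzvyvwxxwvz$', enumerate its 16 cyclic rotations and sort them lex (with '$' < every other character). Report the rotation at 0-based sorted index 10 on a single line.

Answer: xwzvyvwxxwvz$yxw

Derivation:
All 16 rotations (rotation i = S[i:]+S[:i]):
  rot[0] = yxwxwzvyvwxxwvz$
  rot[1] = xwxwzvyvwxxwvz$y
  rot[2] = wxwzvyvwxxwvz$yx
  rot[3] = xwzvyvwxxwvz$yxw
  rot[4] = wzvyvwxxwvz$yxwx
  rot[5] = zvyvwxxwvz$yxwxw
  rot[6] = vyvwxxwvz$yxwxwz
  rot[7] = yvwxxwvz$yxwxwzv
  rot[8] = vwxxwvz$yxwxwzvy
  rot[9] = wxxwvz$yxwxwzvyv
  rot[10] = xxwvz$yxwxwzvyvw
  rot[11] = xwvz$yxwxwzvyvwx
  rot[12] = wvz$yxwxwzvyvwxx
  rot[13] = vz$yxwxwzvyvwxxw
  rot[14] = z$yxwxwzvyvwxxwv
  rot[15] = $yxwxwzvyvwxxwvz
Sorted (with $ < everything):
  sorted[0] = $yxwxwzvyvwxxwvz
  sorted[1] = vwxxwvz$yxwxwzvy
  sorted[2] = vyvwxxwvz$yxwxwz
  sorted[3] = vz$yxwxwzvyvwxxw
  sorted[4] = wvz$yxwxwzvyvwxx
  sorted[5] = wxwzvyvwxxwvz$yx
  sorted[6] = wxxwvz$yxwxwzvyv
  sorted[7] = wzvyvwxxwvz$yxwx
  sorted[8] = xwvz$yxwxwzvyvwx
  sorted[9] = xwxwzvyvwxxwvz$y
  sorted[10] = xwzvyvwxxwvz$yxw
  sorted[11] = xxwvz$yxwxwzvyvw
  sorted[12] = yvwxxwvz$yxwxwzv
  sorted[13] = yxwxwzvyvwxxwvz$
  sorted[14] = z$yxwxwzvyvwxxwv
  sorted[15] = zvyvwxxwvz$yxwxw
sorted[10] = xwzvyvwxxwvz$yxw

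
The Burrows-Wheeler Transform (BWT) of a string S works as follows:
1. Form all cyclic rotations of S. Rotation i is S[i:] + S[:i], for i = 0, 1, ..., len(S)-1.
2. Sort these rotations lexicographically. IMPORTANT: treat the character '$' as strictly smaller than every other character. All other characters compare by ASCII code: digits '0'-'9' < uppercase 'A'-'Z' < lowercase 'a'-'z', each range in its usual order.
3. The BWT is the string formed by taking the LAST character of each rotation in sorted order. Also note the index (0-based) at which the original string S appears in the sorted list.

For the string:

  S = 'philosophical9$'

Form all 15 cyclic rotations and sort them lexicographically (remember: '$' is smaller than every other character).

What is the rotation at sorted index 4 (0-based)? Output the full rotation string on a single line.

All 15 rotations (rotation i = S[i:]+S[:i]):
  rot[0] = philosophical9$
  rot[1] = hilosophical9$p
  rot[2] = ilosophical9$ph
  rot[3] = losophical9$phi
  rot[4] = osophical9$phil
  rot[5] = sophical9$philo
  rot[6] = ophical9$philos
  rot[7] = phical9$philoso
  rot[8] = hical9$philosop
  rot[9] = ical9$philosoph
  rot[10] = cal9$philosophi
  rot[11] = al9$philosophic
  rot[12] = l9$philosophica
  rot[13] = 9$philosophical
  rot[14] = $philosophical9
Sorted (with $ < everything):
  sorted[0] = $philosophical9
  sorted[1] = 9$philosophical
  sorted[2] = al9$philosophic
  sorted[3] = cal9$philosophi
  sorted[4] = hical9$philosop
  sorted[5] = hilosophical9$p
  sorted[6] = ical9$philosoph
  sorted[7] = ilosophical9$ph
  sorted[8] = l9$philosophica
  sorted[9] = losophical9$phi
  sorted[10] = ophical9$philos
  sorted[11] = osophical9$phil
  sorted[12] = phical9$philoso
  sorted[13] = philosophical9$
  sorted[14] = sophical9$philo
sorted[4] = hical9$philosop

Answer: hical9$philosop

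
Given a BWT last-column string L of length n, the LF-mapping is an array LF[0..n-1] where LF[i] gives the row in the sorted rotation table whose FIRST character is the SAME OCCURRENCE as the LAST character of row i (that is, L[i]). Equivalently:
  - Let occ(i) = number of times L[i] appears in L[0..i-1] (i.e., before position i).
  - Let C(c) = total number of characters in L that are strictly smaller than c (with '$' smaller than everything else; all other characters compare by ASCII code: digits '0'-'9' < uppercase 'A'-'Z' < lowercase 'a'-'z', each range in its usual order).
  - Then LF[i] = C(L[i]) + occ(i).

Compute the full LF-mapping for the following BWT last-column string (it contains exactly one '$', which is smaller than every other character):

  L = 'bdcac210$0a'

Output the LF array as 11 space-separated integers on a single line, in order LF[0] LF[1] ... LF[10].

Answer: 7 10 8 5 9 4 3 1 0 2 6

Derivation:
Char counts: '$':1, '0':2, '1':1, '2':1, 'a':2, 'b':1, 'c':2, 'd':1
C (first-col start): C('$')=0, C('0')=1, C('1')=3, C('2')=4, C('a')=5, C('b')=7, C('c')=8, C('d')=10
L[0]='b': occ=0, LF[0]=C('b')+0=7+0=7
L[1]='d': occ=0, LF[1]=C('d')+0=10+0=10
L[2]='c': occ=0, LF[2]=C('c')+0=8+0=8
L[3]='a': occ=0, LF[3]=C('a')+0=5+0=5
L[4]='c': occ=1, LF[4]=C('c')+1=8+1=9
L[5]='2': occ=0, LF[5]=C('2')+0=4+0=4
L[6]='1': occ=0, LF[6]=C('1')+0=3+0=3
L[7]='0': occ=0, LF[7]=C('0')+0=1+0=1
L[8]='$': occ=0, LF[8]=C('$')+0=0+0=0
L[9]='0': occ=1, LF[9]=C('0')+1=1+1=2
L[10]='a': occ=1, LF[10]=C('a')+1=5+1=6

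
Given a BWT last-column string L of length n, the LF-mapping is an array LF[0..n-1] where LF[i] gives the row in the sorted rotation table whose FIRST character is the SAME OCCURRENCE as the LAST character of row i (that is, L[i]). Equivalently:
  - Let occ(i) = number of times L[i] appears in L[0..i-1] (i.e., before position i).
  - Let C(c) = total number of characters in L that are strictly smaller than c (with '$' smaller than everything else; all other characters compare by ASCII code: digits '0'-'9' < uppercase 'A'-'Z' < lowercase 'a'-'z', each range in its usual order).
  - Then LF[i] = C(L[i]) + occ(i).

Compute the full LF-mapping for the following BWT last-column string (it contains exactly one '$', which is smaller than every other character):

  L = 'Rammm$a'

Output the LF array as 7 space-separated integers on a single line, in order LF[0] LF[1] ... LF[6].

Answer: 1 2 4 5 6 0 3

Derivation:
Char counts: '$':1, 'R':1, 'a':2, 'm':3
C (first-col start): C('$')=0, C('R')=1, C('a')=2, C('m')=4
L[0]='R': occ=0, LF[0]=C('R')+0=1+0=1
L[1]='a': occ=0, LF[1]=C('a')+0=2+0=2
L[2]='m': occ=0, LF[2]=C('m')+0=4+0=4
L[3]='m': occ=1, LF[3]=C('m')+1=4+1=5
L[4]='m': occ=2, LF[4]=C('m')+2=4+2=6
L[5]='$': occ=0, LF[5]=C('$')+0=0+0=0
L[6]='a': occ=1, LF[6]=C('a')+1=2+1=3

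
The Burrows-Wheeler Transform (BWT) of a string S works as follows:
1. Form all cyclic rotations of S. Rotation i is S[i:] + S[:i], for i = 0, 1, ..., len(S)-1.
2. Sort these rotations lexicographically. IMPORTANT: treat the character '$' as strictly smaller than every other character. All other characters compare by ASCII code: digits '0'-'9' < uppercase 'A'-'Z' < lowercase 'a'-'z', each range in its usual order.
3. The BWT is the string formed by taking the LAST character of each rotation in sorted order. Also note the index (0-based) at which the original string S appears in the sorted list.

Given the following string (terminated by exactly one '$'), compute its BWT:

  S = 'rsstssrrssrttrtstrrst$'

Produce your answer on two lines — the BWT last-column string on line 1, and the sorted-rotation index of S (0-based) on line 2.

All 22 rotations (rotation i = S[i:]+S[:i]):
  rot[0] = rsstssrrssrttrtstrrst$
  rot[1] = sstssrrssrttrtstrrst$r
  rot[2] = stssrrssrttrtstrrst$rs
  rot[3] = tssrrssrttrtstrrst$rss
  rot[4] = ssrrssrttrtstrrst$rsst
  rot[5] = srrssrttrtstrrst$rssts
  rot[6] = rrssrttrtstrrst$rsstss
  rot[7] = rssrttrtstrrst$rsstssr
  rot[8] = ssrttrtstrrst$rsstssrr
  rot[9] = srttrtstrrst$rsstssrrs
  rot[10] = rttrtstrrst$rsstssrrss
  rot[11] = ttrtstrrst$rsstssrrssr
  rot[12] = trtstrrst$rsstssrrssrt
  rot[13] = rtstrrst$rsstssrrssrtt
  rot[14] = tstrrst$rsstssrrssrttr
  rot[15] = strrst$rsstssrrssrttrt
  rot[16] = trrst$rsstssrrssrttrts
  rot[17] = rrst$rsstssrrssrttrtst
  rot[18] = rst$rsstssrrssrttrtstr
  rot[19] = st$rsstssrrssrttrtstrr
  rot[20] = t$rsstssrrssrttrtstrrs
  rot[21] = $rsstssrrssrttrtstrrst
Sorted (with $ < everything):
  sorted[0] = $rsstssrrssrttrtstrrst  (last char: 't')
  sorted[1] = rrssrttrtstrrst$rsstss  (last char: 's')
  sorted[2] = rrst$rsstssrrssrttrtst  (last char: 't')
  sorted[3] = rssrttrtstrrst$rsstssr  (last char: 'r')
  sorted[4] = rsstssrrssrttrtstrrst$  (last char: '$')
  sorted[5] = rst$rsstssrrssrttrtstr  (last char: 'r')
  sorted[6] = rtstrrst$rsstssrrssrtt  (last char: 't')
  sorted[7] = rttrtstrrst$rsstssrrss  (last char: 's')
  sorted[8] = srrssrttrtstrrst$rssts  (last char: 's')
  sorted[9] = srttrtstrrst$rsstssrrs  (last char: 's')
  sorted[10] = ssrrssrttrtstrrst$rsst  (last char: 't')
  sorted[11] = ssrttrtstrrst$rsstssrr  (last char: 'r')
  sorted[12] = sstssrrssrttrtstrrst$r  (last char: 'r')
  sorted[13] = st$rsstssrrssrttrtstrr  (last char: 'r')
  sorted[14] = strrst$rsstssrrssrttrt  (last char: 't')
  sorted[15] = stssrrssrttrtstrrst$rs  (last char: 's')
  sorted[16] = t$rsstssrrssrttrtstrrs  (last char: 's')
  sorted[17] = trrst$rsstssrrssrttrts  (last char: 's')
  sorted[18] = trtstrrst$rsstssrrssrt  (last char: 't')
  sorted[19] = tssrrssrttrtstrrst$rss  (last char: 's')
  sorted[20] = tstrrst$rsstssrrssrttr  (last char: 'r')
  sorted[21] = ttrtstrrst$rsstssrrssr  (last char: 'r')
Last column: tstr$rtssstrrrtssstsrr
Original string S is at sorted index 4

Answer: tstr$rtssstrrrtssstsrr
4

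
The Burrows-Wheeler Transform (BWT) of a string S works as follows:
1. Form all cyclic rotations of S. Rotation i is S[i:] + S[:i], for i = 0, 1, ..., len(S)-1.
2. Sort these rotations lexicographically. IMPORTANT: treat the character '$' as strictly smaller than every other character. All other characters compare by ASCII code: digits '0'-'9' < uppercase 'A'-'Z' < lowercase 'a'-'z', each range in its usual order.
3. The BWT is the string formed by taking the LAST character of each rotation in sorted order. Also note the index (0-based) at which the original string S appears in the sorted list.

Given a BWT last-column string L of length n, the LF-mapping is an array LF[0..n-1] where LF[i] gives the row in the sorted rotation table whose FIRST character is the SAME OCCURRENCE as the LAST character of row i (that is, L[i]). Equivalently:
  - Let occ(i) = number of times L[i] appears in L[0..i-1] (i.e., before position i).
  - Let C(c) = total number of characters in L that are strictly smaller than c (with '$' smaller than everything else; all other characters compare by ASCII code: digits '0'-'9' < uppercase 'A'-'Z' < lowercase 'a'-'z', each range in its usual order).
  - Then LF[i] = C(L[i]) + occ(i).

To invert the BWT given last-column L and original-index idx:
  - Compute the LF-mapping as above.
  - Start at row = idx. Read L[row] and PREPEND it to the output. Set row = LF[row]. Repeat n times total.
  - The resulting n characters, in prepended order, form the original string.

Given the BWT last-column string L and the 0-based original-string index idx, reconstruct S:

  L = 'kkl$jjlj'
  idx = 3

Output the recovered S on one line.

Answer: jlljkjk$

Derivation:
LF mapping: 4 5 6 0 1 2 7 3
Walk LF starting at row 3, prepending L[row]:
  step 1: row=3, L[3]='$', prepend. Next row=LF[3]=0
  step 2: row=0, L[0]='k', prepend. Next row=LF[0]=4
  step 3: row=4, L[4]='j', prepend. Next row=LF[4]=1
  step 4: row=1, L[1]='k', prepend. Next row=LF[1]=5
  step 5: row=5, L[5]='j', prepend. Next row=LF[5]=2
  step 6: row=2, L[2]='l', prepend. Next row=LF[2]=6
  step 7: row=6, L[6]='l', prepend. Next row=LF[6]=7
  step 8: row=7, L[7]='j', prepend. Next row=LF[7]=3
Reversed output: jlljkjk$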